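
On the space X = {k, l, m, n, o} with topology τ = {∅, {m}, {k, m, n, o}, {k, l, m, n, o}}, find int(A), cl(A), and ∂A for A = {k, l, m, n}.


int(A) = {m}, cl(A) = {k, l, m, n, o}, ∂A = {k, l, n, o}.

Closed sets in (X, τ) are complements of opens:
  closed(X, τ) = {∅, {l}, {k, l, n, o}, {k, l, m, n, o}}.
int(A) = ⋃ {U ∈ τ : U ⊆ A}. Opens contained in A: ∅, {m}.
Taking the union of these: int(A) = {m}.
cl(A) = ⋂ {C closed : A ⊆ C}. Closed sets containing A: {k, l, m, n, o}.
Intersecting these: cl(A) = {k, l, m, n, o}.
∂A = cl(A) ∖ int(A) = {k, l, m, n, o} ∖ {m} = {k, l, n, o}.


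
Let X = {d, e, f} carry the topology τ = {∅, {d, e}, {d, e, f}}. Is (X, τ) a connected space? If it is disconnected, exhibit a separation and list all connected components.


(X, τ) is connected.

Find clopen sets (U ∈ τ with X ∖ U ∈ τ):
  U = ∅, X ∖ U = {d, e, f} — both open, so U is clopen.
  U = {d, e, f}, X ∖ U = ∅ — both open, so U is clopen.
Only trivial clopens (∅ and X) exist, so (X, τ) is connected.
Compute connected components by grouping points that agree on all clopens:
  component: {d, e, f}


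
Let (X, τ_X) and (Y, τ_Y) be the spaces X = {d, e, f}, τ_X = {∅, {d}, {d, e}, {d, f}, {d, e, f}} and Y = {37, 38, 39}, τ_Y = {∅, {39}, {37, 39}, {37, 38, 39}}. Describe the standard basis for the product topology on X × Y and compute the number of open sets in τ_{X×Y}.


Basis B = {∅ × ∅, {d} × {39}, {d} × {37, 39}, {d, e} × {39}, {d, f} × {39}, {d} × {37, 38, 39}, {d, e, f} × {39}, {d, e} × {37, 39}, {d, f} × {37, 39}, {d, e} × {37, 38, 39}, {d, f} × {37, 38, 39}, {d, e, f} × {37, 39}, {d, e, f} × {37, 38, 39}}; |τ_{X×Y}| = 30.

Enumerate products U × V with U ∈ τ_X, V ∈ τ_Y (deduplicated):
  ∅ × ∅ = {} (∅)
  {d} × {39} = {(d,39)}
  {d} × {37, 39} = {(d,37), (d,39)}
  {d, e} × {39} = {(d,39), (e,39)}
  {d, f} × {39} = {(d,39), (f,39)}
  {d} × {37, 38, 39} = {(d,37), (d,38), (d,39)}
  {d, e, f} × {39} = {(d,39), (e,39), (f,39)}
  {d, e} × {37, 39} = {(d,37), (d,39), (e,37), (e,39)}
  {d, f} × {37, 39} = {(d,37), (d,39), (f,37), (f,39)}
  {d, e} × {37, 38, 39} = {(d,37), (d,38), (d,39), (e,37), (e,38), (e,39)}
  {d, f} × {37, 38, 39} = {(d,37), (d,38), (d,39), (f,37), (f,38), (f,39)}
  {d, e, f} × {37, 39} = {(d,37), (d,39), (e,37), (e,39), (f,37), (f,39)}
  {d, e, f} × {37, 38, 39} = {(d,37), (d,38), (d,39), (e,37), (e,38), (e,39), (f,37), (f,38), (f,39)}
These 13 distinct sets form the basis B.
Close under arbitrary unions to get τ_{X×Y}; counting gives |τ_{X×Y}| = 30.


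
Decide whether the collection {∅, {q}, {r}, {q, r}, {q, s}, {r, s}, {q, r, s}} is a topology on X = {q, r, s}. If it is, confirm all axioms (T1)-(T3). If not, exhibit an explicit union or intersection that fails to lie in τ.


τ is NOT a topology on X.

Axiom (T1): ∅ ∈ τ? Yes; X ∈ τ? Yes.
Axiom (T2/T3): check pairwise unions and intersections of members of τ.
Counterexample for (T3): {q, s} ∩ {r, s} = {s} ∉ τ. Therefore τ is NOT a topology.


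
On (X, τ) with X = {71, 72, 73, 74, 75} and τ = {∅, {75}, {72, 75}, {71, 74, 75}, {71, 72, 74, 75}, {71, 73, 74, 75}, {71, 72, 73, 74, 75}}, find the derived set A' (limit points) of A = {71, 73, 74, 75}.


A' = {71, 72, 73, 74}

For each x ∈ X, list the open sets U ∈ τ with x ∈ U, then check whether U ∩ (A ∖ {x}) ≠ ∅ for every such U.
  x = 71: opens ∋ x are {71, 74, 75}, {71, 72, 74, 75}, {71, 73, 74, 75}, {71, 72, 73, 74, 75}; each meets A ∖ {71}, so x IS a limit point.
  x = 72: opens ∋ x are {72, 75}, {71, 72, 74, 75}, {71, 72, 73, 74, 75}; each meets A ∖ {72}, so x IS a limit point.
  x = 73: opens ∋ x are {71, 73, 74, 75}, {71, 72, 73, 74, 75}; each meets A ∖ {73}, so x IS a limit point.
  x = 74: opens ∋ x are {71, 74, 75}, {71, 72, 74, 75}, {71, 73, 74, 75}, {71, 72, 73, 74, 75}; each meets A ∖ {74}, so x IS a limit point.
  x = 75: open {75} ∋ x has {75} ∩ (A ∖ {75}) = ∅, so x is NOT a limit point.
Collecting: A' = {71, 72, 73, 74}.


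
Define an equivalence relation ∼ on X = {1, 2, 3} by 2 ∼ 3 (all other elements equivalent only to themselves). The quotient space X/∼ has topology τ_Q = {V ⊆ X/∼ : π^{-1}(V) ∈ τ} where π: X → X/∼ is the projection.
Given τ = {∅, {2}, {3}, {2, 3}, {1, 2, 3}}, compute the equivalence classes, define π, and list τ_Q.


X/∼ = {[1], [2=3]}; |τ_Q| = 3.

Equivalence classes: [1], [2=3].
Quotient map π: X → X/∼ sends 1 ↦ [1], 2 ↦ [2=3], 3 ↦ [2=3].
For each subset V ⊆ X/∼, compute π^{-1}(V) ⊆ X and check whether π^{-1}(V) ∈ τ. V is open in τ_Q iff π^{-1}(V) ∈ τ.
  V = {}: π^{-1}(V) = ∅ ∈ τ ✓.
  V = {[1]}: π^{-1}(V) = {1} ∉ τ ✗.
  V = {[2=3]}: π^{-1}(V) = {2, 3} ∈ τ ✓.
  V = {[1], [2=3]}: π^{-1}(V) = {1, 2, 3} ∈ τ ✓.
Open sets in the quotient: τ_Q = {{}, {[2=3]}, {[1], [2=3]}} (3 elements).


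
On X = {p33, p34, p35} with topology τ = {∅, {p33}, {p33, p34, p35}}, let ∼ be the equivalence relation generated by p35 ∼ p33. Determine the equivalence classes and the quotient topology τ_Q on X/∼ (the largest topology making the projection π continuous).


X/∼ = {[p33=p35], [p34]}; |τ_Q| = 2.

Equivalence classes: [p33=p35], [p34].
Quotient map π: X → X/∼ sends p33 ↦ [p33=p35], p34 ↦ [p34], p35 ↦ [p33=p35].
For each subset V ⊆ X/∼, compute π^{-1}(V) ⊆ X and check whether π^{-1}(V) ∈ τ. V is open in τ_Q iff π^{-1}(V) ∈ τ.
  V = {}: π^{-1}(V) = ∅ ∈ τ ✓.
  V = {[p33=p35]}: π^{-1}(V) = {p33, p35} ∉ τ ✗.
  V = {[p34]}: π^{-1}(V) = {p34} ∉ τ ✗.
  V = {[p33=p35], [p34]}: π^{-1}(V) = {p33, p34, p35} ∈ τ ✓.
Open sets in the quotient: τ_Q = {{}, {[p33=p35], [p34]}} (2 elements).


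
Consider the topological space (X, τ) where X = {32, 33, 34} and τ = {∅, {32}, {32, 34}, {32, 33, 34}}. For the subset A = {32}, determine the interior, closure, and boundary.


int(A) = {32}, cl(A) = {32, 33, 34}, ∂A = {33, 34}.

Closed sets in (X, τ) are complements of opens:
  closed(X, τ) = {∅, {33}, {33, 34}, {32, 33, 34}}.
int(A) = ⋃ {U ∈ τ : U ⊆ A}. Opens contained in A: ∅, {32}.
Taking the union of these: int(A) = {32}.
cl(A) = ⋂ {C closed : A ⊆ C}. Closed sets containing A: {32, 33, 34}.
Intersecting these: cl(A) = {32, 33, 34}.
∂A = cl(A) ∖ int(A) = {32, 33, 34} ∖ {32} = {33, 34}.


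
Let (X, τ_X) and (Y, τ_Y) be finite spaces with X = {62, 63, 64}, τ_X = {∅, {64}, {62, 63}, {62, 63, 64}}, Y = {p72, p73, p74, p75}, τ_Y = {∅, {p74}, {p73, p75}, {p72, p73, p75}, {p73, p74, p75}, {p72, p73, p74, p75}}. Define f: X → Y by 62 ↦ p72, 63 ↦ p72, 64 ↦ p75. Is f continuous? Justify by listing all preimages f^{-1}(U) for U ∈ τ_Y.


f IS continuous.

Compute f^{-1}(U) for each U ∈ τ_Y:
  U = ∅: f^{-1}(U) = ∅ ∈ τ_X ✓.
  U = {p74}: f^{-1}(U) = ∅ ∈ τ_X ✓.
  U = {p73, p75}: f^{-1}(U) = {64} ∈ τ_X ✓.
  U = {p72, p73, p75}: f^{-1}(U) = {62, 63, 64} ∈ τ_X ✓.
  U = {p73, p74, p75}: f^{-1}(U) = {64} ∈ τ_X ✓.
  U = {p72, p73, p74, p75}: f^{-1}(U) = {62, 63, 64} ∈ τ_X ✓.
Every preimage lies in τ_X, so f IS continuous.


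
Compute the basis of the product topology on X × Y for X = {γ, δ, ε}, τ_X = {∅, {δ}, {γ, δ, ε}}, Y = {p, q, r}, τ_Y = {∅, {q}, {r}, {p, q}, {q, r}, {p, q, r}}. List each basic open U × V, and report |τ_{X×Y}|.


Basis B = {∅ × ∅, {δ} × {q}, {δ} × {r}, {δ} × {p, q}, {δ} × {q, r}, {γ, δ, ε} × {q}, {γ, δ, ε} × {r}, {δ} × {p, q, r}, {γ, δ, ε} × {p, q}, {γ, δ, ε} × {q, r}, {γ, δ, ε} × {p, q, r}}; |τ_{X×Y}| = 18.

Enumerate products U × V with U ∈ τ_X, V ∈ τ_Y (deduplicated):
  ∅ × ∅ = {} (∅)
  {δ} × {q} = {(δ,q)}
  {δ} × {r} = {(δ,r)}
  {δ} × {p, q} = {(δ,p), (δ,q)}
  {δ} × {q, r} = {(δ,q), (δ,r)}
  {γ, δ, ε} × {q} = {(γ,q), (δ,q), (ε,q)}
  {γ, δ, ε} × {r} = {(γ,r), (δ,r), (ε,r)}
  {δ} × {p, q, r} = {(δ,p), (δ,q), (δ,r)}
  {γ, δ, ε} × {p, q} = {(γ,p), (γ,q), (δ,p), (δ,q), (ε,p), (ε,q)}
  {γ, δ, ε} × {q, r} = {(γ,q), (γ,r), (δ,q), (δ,r), (ε,q), (ε,r)}
  {γ, δ, ε} × {p, q, r} = {(γ,p), (γ,q), (γ,r), (δ,p), (δ,q), (δ,r), (ε,p), (ε,q), (ε,r)}
These 11 distinct sets form the basis B.
Close under arbitrary unions to get τ_{X×Y}; counting gives |τ_{X×Y}| = 18.


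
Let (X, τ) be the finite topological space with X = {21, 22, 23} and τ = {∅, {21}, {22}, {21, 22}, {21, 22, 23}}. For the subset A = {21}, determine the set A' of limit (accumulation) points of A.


A' = {23}

For each x ∈ X, list the open sets U ∈ τ with x ∈ U, then check whether U ∩ (A ∖ {x}) ≠ ∅ for every such U.
  x = 21: open {21} ∋ x has {21} ∩ (A ∖ {21}) = ∅, so x is NOT a limit point.
  x = 22: open {22} ∋ x has {22} ∩ (A ∖ {22}) = ∅, so x is NOT a limit point.
  x = 23: opens ∋ x are {21, 22, 23}; each meets A ∖ {23}, so x IS a limit point.
Collecting: A' = {23}.


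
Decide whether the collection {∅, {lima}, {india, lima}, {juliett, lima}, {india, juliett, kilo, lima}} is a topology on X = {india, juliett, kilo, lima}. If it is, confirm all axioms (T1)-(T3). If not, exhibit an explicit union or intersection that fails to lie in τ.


τ is NOT a topology on X.

Axiom (T1): ∅ ∈ τ? Yes; X ∈ τ? Yes.
Axiom (T2/T3): check pairwise unions and intersections of members of τ.
Counterexample for (T2): {india, lima} ∪ {juliett, lima} = {india, juliett, lima} ∉ τ. Therefore τ is NOT a topology.


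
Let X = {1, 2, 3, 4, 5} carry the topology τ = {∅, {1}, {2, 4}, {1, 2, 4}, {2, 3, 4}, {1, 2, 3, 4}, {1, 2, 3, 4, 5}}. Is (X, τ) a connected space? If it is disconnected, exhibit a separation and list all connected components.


(X, τ) is connected.

Find clopen sets (U ∈ τ with X ∖ U ∈ τ):
  U = ∅, X ∖ U = {1, 2, 3, 4, 5} — both open, so U is clopen.
  U = {1, 2, 3, 4, 5}, X ∖ U = ∅ — both open, so U is clopen.
Only trivial clopens (∅ and X) exist, so (X, τ) is connected.
Compute connected components by grouping points that agree on all clopens:
  component: {1, 2, 3, 4, 5}


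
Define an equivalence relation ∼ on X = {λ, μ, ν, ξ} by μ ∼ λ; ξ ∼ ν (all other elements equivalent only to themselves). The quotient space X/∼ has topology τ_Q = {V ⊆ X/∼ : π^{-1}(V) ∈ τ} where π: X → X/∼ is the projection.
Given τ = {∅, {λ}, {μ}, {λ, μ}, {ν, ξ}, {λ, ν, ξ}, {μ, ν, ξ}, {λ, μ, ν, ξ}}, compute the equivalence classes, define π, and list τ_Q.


X/∼ = {[λ=μ], [ν=ξ]}; |τ_Q| = 4.

Equivalence classes: [λ=μ], [ν=ξ].
Quotient map π: X → X/∼ sends λ ↦ [λ=μ], μ ↦ [λ=μ], ν ↦ [ν=ξ], ξ ↦ [ν=ξ].
For each subset V ⊆ X/∼, compute π^{-1}(V) ⊆ X and check whether π^{-1}(V) ∈ τ. V is open in τ_Q iff π^{-1}(V) ∈ τ.
  V = {}: π^{-1}(V) = ∅ ∈ τ ✓.
  V = {[λ=μ]}: π^{-1}(V) = {λ, μ} ∈ τ ✓.
  V = {[ν=ξ]}: π^{-1}(V) = {ν, ξ} ∈ τ ✓.
  V = {[λ=μ], [ν=ξ]}: π^{-1}(V) = {λ, μ, ν, ξ} ∈ τ ✓.
Open sets in the quotient: τ_Q = {{}, {[λ=μ]}, {[ν=ξ]}, {[λ=μ], [ν=ξ]}} (4 elements).


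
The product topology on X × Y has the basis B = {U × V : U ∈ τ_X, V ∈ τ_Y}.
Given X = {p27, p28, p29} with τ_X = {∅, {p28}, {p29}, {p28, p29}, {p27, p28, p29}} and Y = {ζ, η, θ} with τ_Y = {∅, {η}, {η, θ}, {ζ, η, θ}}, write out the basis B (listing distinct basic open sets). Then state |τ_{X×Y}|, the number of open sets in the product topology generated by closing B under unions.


Basis B = {∅ × ∅, {p28} × {η}, {p29} × {η}, {p28} × {η, θ}, {p28, p29} × {η}, {p29} × {η, θ}, {p27, p28, p29} × {η}, {p28} × {ζ, η, θ}, {p29} × {ζ, η, θ}, {p28, p29} × {η, θ}, {p27, p28, p29} × {η, θ}, {p28, p29} × {ζ, η, θ}, {p27, p28, p29} × {ζ, η, θ}}; |τ_{X×Y}| = 30.

Enumerate products U × V with U ∈ τ_X, V ∈ τ_Y (deduplicated):
  ∅ × ∅ = {} (∅)
  {p28} × {η} = {(p28,η)}
  {p29} × {η} = {(p29,η)}
  {p28} × {η, θ} = {(p28,η), (p28,θ)}
  {p28, p29} × {η} = {(p28,η), (p29,η)}
  {p29} × {η, θ} = {(p29,η), (p29,θ)}
  {p27, p28, p29} × {η} = {(p27,η), (p28,η), (p29,η)}
  {p28} × {ζ, η, θ} = {(p28,ζ), (p28,η), (p28,θ)}
  {p29} × {ζ, η, θ} = {(p29,ζ), (p29,η), (p29,θ)}
  {p28, p29} × {η, θ} = {(p28,η), (p28,θ), (p29,η), (p29,θ)}
  {p27, p28, p29} × {η, θ} = {(p27,η), (p27,θ), (p28,η), (p28,θ), (p29,η), (p29,θ)}
  {p28, p29} × {ζ, η, θ} = {(p28,ζ), (p28,η), (p28,θ), (p29,ζ), (p29,η), (p29,θ)}
  {p27, p28, p29} × {ζ, η, θ} = {(p27,ζ), (p27,η), (p27,θ), (p28,ζ), (p28,η), (p28,θ), (p29,ζ), (p29,η), (p29,θ)}
These 13 distinct sets form the basis B.
Close under arbitrary unions to get τ_{X×Y}; counting gives |τ_{X×Y}| = 30.


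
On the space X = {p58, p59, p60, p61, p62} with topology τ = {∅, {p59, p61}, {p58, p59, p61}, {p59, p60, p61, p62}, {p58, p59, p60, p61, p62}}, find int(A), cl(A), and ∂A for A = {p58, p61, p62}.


int(A) = ∅, cl(A) = {p58, p59, p60, p61, p62}, ∂A = {p58, p59, p60, p61, p62}.

Closed sets in (X, τ) are complements of opens:
  closed(X, τ) = {∅, {p58}, {p60, p62}, {p58, p60, p62}, {p58, p59, p60, p61, p62}}.
int(A) = ⋃ {U ∈ τ : U ⊆ A}. Opens contained in A: ∅.
Taking the union of these: int(A) = ∅.
cl(A) = ⋂ {C closed : A ⊆ C}. Closed sets containing A: {p58, p59, p60, p61, p62}.
Intersecting these: cl(A) = {p58, p59, p60, p61, p62}.
∂A = cl(A) ∖ int(A) = {p58, p59, p60, p61, p62} ∖ ∅ = {p58, p59, p60, p61, p62}.


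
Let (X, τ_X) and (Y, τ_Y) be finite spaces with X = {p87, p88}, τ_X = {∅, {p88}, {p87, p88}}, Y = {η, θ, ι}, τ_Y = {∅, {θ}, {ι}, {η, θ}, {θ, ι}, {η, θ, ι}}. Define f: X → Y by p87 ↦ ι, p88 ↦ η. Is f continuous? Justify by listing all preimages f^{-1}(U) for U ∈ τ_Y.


f is NOT continuous.

Compute f^{-1}(U) for each U ∈ τ_Y:
  U = ∅: f^{-1}(U) = ∅ ∈ τ_X ✓.
  U = {θ}: f^{-1}(U) = ∅ ∈ τ_X ✓.
  U = {ι}: f^{-1}(U) = {p87} ∉ τ_X ✗.
  U = {η, θ}: f^{-1}(U) = {p88} ∈ τ_X ✓.
  U = {θ, ι}: f^{-1}(U) = {p87} ∉ τ_X ✗.
  U = {η, θ, ι}: f^{-1}(U) = {p87, p88} ∈ τ_X ✓.
Found U = {ι} with f^{-1}(U) = {p87} not in τ_X. Therefore f is NOT continuous.


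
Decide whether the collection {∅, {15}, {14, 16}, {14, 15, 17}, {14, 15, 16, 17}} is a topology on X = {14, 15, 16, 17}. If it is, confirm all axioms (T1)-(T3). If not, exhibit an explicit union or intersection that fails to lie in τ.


τ is NOT a topology on X.

Axiom (T1): ∅ ∈ τ? Yes; X ∈ τ? Yes.
Axiom (T2/T3): check pairwise unions and intersections of members of τ.
Counterexample for (T2): {15} ∪ {14, 16} = {14, 15, 16} ∉ τ. Therefore τ is NOT a topology.


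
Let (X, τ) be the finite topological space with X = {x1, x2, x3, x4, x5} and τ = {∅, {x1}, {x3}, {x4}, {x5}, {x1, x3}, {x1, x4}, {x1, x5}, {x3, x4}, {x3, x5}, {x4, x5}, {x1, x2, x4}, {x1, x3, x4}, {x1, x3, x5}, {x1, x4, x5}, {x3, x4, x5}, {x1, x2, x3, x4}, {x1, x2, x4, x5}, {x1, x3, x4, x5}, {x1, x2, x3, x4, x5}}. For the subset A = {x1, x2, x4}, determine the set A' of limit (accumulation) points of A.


A' = {x2}

For each x ∈ X, list the open sets U ∈ τ with x ∈ U, then check whether U ∩ (A ∖ {x}) ≠ ∅ for every such U.
  x = x1: open {x1} ∋ x has {x1} ∩ (A ∖ {x1}) = ∅, so x is NOT a limit point.
  x = x2: opens ∋ x are {x1, x2, x4}, {x1, x2, x3, x4}, {x1, x2, x4, x5}, {x1, x2, x3, x4, x5}; each meets A ∖ {x2}, so x IS a limit point.
  x = x3: open {x3} ∋ x has {x3} ∩ (A ∖ {x3}) = ∅, so x is NOT a limit point.
  x = x4: open {x4} ∋ x has {x4} ∩ (A ∖ {x4}) = ∅, so x is NOT a limit point.
  x = x5: open {x5} ∋ x has {x5} ∩ (A ∖ {x5}) = ∅, so x is NOT a limit point.
Collecting: A' = {x2}.


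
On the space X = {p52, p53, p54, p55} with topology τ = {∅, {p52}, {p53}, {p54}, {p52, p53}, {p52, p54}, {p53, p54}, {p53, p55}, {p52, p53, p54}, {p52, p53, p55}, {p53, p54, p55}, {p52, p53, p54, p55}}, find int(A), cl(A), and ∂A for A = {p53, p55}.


int(A) = {p53, p55}, cl(A) = {p53, p55}, ∂A = ∅.

Closed sets in (X, τ) are complements of opens:
  closed(X, τ) = {∅, {p52}, {p54}, {p55}, {p52, p54}, {p52, p55}, {p53, p55}, {p54, p55}, {p52, p53, p55}, {p52, p54, p55}, {p53, p54, p55}, {p52, p53, p54, p55}}.
int(A) = ⋃ {U ∈ τ : U ⊆ A}. Opens contained in A: ∅, {p53}, {p53, p55}.
Taking the union of these: int(A) = {p53, p55}.
cl(A) = ⋂ {C closed : A ⊆ C}. Closed sets containing A: {p53, p55}, {p52, p53, p55}, {p53, p54, p55}, {p52, p53, p54, p55}.
Intersecting these: cl(A) = {p53, p55}.
∂A = cl(A) ∖ int(A) = {p53, p55} ∖ {p53, p55} = ∅.


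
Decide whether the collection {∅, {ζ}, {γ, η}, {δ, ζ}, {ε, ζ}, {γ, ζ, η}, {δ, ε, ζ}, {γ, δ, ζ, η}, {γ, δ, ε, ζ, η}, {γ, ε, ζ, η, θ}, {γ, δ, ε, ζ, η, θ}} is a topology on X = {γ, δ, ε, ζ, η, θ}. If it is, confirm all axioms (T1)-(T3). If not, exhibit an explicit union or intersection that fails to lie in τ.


τ is NOT a topology on X.

Axiom (T1): ∅ ∈ τ? Yes; X ∈ τ? Yes.
Axiom (T2/T3): check pairwise unions and intersections of members of τ.
Counterexample for (T2): {γ, η} ∪ {ε, ζ} = {γ, ε, ζ, η} ∉ τ. Therefore τ is NOT a topology.


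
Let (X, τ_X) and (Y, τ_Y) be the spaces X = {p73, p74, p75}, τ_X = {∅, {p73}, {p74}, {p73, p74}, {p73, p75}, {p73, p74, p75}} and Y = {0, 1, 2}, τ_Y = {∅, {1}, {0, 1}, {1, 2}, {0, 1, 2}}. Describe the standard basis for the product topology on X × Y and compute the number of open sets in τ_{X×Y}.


Basis B = {∅ × ∅, {p73} × {1}, {p74} × {1}, {p73} × {0, 1}, {p73} × {1, 2}, {p73, p74} × {1}, {p73, p75} × {1}, {p74} × {0, 1}, {p74} × {1, 2}, {p73} × {0, 1, 2}, {p73, p74, p75} × {1}, {p74} × {0, 1, 2}, {p73, p74} × {0, 1}, {p73, p75} × {0, 1}, {p73, p74} × {1, 2}, {p73, p75} × {1, 2}, {p73, p74} × {0, 1, 2}, {p73, p75} × {0, 1, 2}, {p73, p74, p75} × {0, 1}, {p73, p74, p75} × {1, 2}, {p73, p74, p75} × {0, 1, 2}}; |τ_{X×Y}| = 70.

Enumerate products U × V with U ∈ τ_X, V ∈ τ_Y (deduplicated):
  ∅ × ∅ = {} (∅)
  {p73} × {1} = {(p73,1)}
  {p74} × {1} = {(p74,1)}
  {p73} × {0, 1} = {(p73,0), (p73,1)}
  {p73} × {1, 2} = {(p73,1), (p73,2)}
  {p73, p74} × {1} = {(p73,1), (p74,1)}
  {p73, p75} × {1} = {(p73,1), (p75,1)}
  {p74} × {0, 1} = {(p74,0), (p74,1)}
  {p74} × {1, 2} = {(p74,1), (p74,2)}
  {p73} × {0, 1, 2} = {(p73,0), (p73,1), (p73,2)}
  {p73, p74, p75} × {1} = {(p73,1), (p74,1), (p75,1)}
  {p74} × {0, 1, 2} = {(p74,0), (p74,1), (p74,2)}
  {p73, p74} × {0, 1} = {(p73,0), (p73,1), (p74,0), (p74,1)}
  {p73, p75} × {0, 1} = {(p73,0), (p73,1), (p75,0), (p75,1)}
  {p73, p74} × {1, 2} = {(p73,1), (p73,2), (p74,1), (p74,2)}
  {p73, p75} × {1, 2} = {(p73,1), (p73,2), (p75,1), (p75,2)}
  {p73, p74} × {0, 1, 2} = {(p73,0), (p73,1), (p73,2), (p74,0), (p74,1), (p74,2)}
  {p73, p75} × {0, 1, 2} = {(p73,0), (p73,1), (p73,2), (p75,0), (p75,1), (p75,2)}
  {p73, p74, p75} × {0, 1} = {(p73,0), (p73,1), (p74,0), (p74,1), (p75,0), (p75,1)}
  {p73, p74, p75} × {1, 2} = {(p73,1), (p73,2), (p74,1), (p74,2), (p75,1), (p75,2)}
  {p73, p74, p75} × {0, 1, 2} = {(p73,0), (p73,1), (p73,2), (p74,0), (p74,1), (p74,2), (p75,0), (p75,1), (p75,2)}
These 21 distinct sets form the basis B.
Close under arbitrary unions to get τ_{X×Y}; counting gives |τ_{X×Y}| = 70.


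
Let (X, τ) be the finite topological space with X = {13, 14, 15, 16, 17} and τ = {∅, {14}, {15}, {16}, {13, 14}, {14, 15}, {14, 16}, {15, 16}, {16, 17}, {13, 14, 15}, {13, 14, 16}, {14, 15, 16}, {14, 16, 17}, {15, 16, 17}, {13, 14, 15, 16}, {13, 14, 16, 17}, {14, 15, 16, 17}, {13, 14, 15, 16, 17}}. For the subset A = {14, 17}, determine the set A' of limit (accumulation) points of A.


A' = {13}

For each x ∈ X, list the open sets U ∈ τ with x ∈ U, then check whether U ∩ (A ∖ {x}) ≠ ∅ for every such U.
  x = 13: opens ∋ x are {13, 14}, {13, 14, 15}, {13, 14, 16}, {13, 14, 15, 16}, {13, 14, 16, 17}, {13, 14, 15, 16, 17}; each meets A ∖ {13}, so x IS a limit point.
  x = 14: open {14} ∋ x has {14} ∩ (A ∖ {14}) = ∅, so x is NOT a limit point.
  x = 15: open {15} ∋ x has {15} ∩ (A ∖ {15}) = ∅, so x is NOT a limit point.
  x = 16: open {16} ∋ x has {16} ∩ (A ∖ {16}) = ∅, so x is NOT a limit point.
  x = 17: open {16, 17} ∋ x has {16, 17} ∩ (A ∖ {17}) = ∅, so x is NOT a limit point.
Collecting: A' = {13}.


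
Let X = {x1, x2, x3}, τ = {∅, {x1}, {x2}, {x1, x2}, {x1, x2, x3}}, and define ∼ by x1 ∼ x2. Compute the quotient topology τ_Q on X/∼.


X/∼ = {[x1=x2], [x3]}; |τ_Q| = 3.

Equivalence classes: [x1=x2], [x3].
Quotient map π: X → X/∼ sends x1 ↦ [x1=x2], x2 ↦ [x1=x2], x3 ↦ [x3].
For each subset V ⊆ X/∼, compute π^{-1}(V) ⊆ X and check whether π^{-1}(V) ∈ τ. V is open in τ_Q iff π^{-1}(V) ∈ τ.
  V = {}: π^{-1}(V) = ∅ ∈ τ ✓.
  V = {[x1=x2]}: π^{-1}(V) = {x1, x2} ∈ τ ✓.
  V = {[x3]}: π^{-1}(V) = {x3} ∉ τ ✗.
  V = {[x1=x2], [x3]}: π^{-1}(V) = {x1, x2, x3} ∈ τ ✓.
Open sets in the quotient: τ_Q = {{}, {[x1=x2]}, {[x1=x2], [x3]}} (3 elements).


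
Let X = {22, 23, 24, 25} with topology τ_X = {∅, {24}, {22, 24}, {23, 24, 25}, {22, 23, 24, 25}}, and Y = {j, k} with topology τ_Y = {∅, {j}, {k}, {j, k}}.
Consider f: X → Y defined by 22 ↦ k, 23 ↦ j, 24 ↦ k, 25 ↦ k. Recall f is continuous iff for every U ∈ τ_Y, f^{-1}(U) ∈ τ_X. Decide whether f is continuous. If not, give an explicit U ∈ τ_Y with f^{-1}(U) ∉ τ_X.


f is NOT continuous.

Compute f^{-1}(U) for each U ∈ τ_Y:
  U = ∅: f^{-1}(U) = ∅ ∈ τ_X ✓.
  U = {j}: f^{-1}(U) = {23} ∉ τ_X ✗.
  U = {k}: f^{-1}(U) = {22, 24, 25} ∉ τ_X ✗.
  U = {j, k}: f^{-1}(U) = {22, 23, 24, 25} ∈ τ_X ✓.
Found U = {j} with f^{-1}(U) = {23} not in τ_X. Therefore f is NOT continuous.


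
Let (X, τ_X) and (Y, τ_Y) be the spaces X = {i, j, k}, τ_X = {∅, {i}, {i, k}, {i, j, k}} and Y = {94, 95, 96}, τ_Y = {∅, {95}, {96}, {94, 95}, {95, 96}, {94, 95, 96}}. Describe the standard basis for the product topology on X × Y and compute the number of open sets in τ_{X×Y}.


Basis B = {∅ × ∅, {i} × {95}, {i} × {96}, {i} × {94, 95}, {i} × {95, 96}, {i, k} × {95}, {i, k} × {96}, {i} × {94, 95, 96}, {i, j, k} × {95}, {i, j, k} × {96}, {i, k} × {94, 95}, {i, k} × {95, 96}, {i, k} × {94, 95, 96}, {i, j, k} × {94, 95}, {i, j, k} × {95, 96}, {i, j, k} × {94, 95, 96}}; |τ_{X×Y}| = 40.

Enumerate products U × V with U ∈ τ_X, V ∈ τ_Y (deduplicated):
  ∅ × ∅ = {} (∅)
  {i} × {95} = {(i,95)}
  {i} × {96} = {(i,96)}
  {i} × {94, 95} = {(i,94), (i,95)}
  {i} × {95, 96} = {(i,95), (i,96)}
  {i, k} × {95} = {(i,95), (k,95)}
  {i, k} × {96} = {(i,96), (k,96)}
  {i} × {94, 95, 96} = {(i,94), (i,95), (i,96)}
  {i, j, k} × {95} = {(i,95), (j,95), (k,95)}
  {i, j, k} × {96} = {(i,96), (j,96), (k,96)}
  {i, k} × {94, 95} = {(i,94), (i,95), (k,94), (k,95)}
  {i, k} × {95, 96} = {(i,95), (i,96), (k,95), (k,96)}
  {i, k} × {94, 95, 96} = {(i,94), (i,95), (i,96), (k,94), (k,95), (k,96)}
  {i, j, k} × {94, 95} = {(i,94), (i,95), (j,94), (j,95), (k,94), (k,95)}
  {i, j, k} × {95, 96} = {(i,95), (i,96), (j,95), (j,96), (k,95), (k,96)}
  {i, j, k} × {94, 95, 96} = {(i,94), (i,95), (i,96), (j,94), (j,95), (j,96), (k,94), (k,95), (k,96)}
These 16 distinct sets form the basis B.
Close under arbitrary unions to get τ_{X×Y}; counting gives |τ_{X×Y}| = 40.


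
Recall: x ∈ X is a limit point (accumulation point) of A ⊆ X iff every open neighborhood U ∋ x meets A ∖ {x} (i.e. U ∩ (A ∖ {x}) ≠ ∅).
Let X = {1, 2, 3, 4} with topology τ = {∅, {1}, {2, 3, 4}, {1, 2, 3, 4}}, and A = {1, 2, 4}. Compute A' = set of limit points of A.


A' = {2, 3, 4}

For each x ∈ X, list the open sets U ∈ τ with x ∈ U, then check whether U ∩ (A ∖ {x}) ≠ ∅ for every such U.
  x = 1: open {1} ∋ x has {1} ∩ (A ∖ {1}) = ∅, so x is NOT a limit point.
  x = 2: opens ∋ x are {2, 3, 4}, {1, 2, 3, 4}; each meets A ∖ {2}, so x IS a limit point.
  x = 3: opens ∋ x are {2, 3, 4}, {1, 2, 3, 4}; each meets A ∖ {3}, so x IS a limit point.
  x = 4: opens ∋ x are {2, 3, 4}, {1, 2, 3, 4}; each meets A ∖ {4}, so x IS a limit point.
Collecting: A' = {2, 3, 4}.


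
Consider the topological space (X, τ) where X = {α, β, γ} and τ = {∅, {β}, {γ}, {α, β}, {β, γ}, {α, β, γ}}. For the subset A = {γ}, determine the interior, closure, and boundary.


int(A) = {γ}, cl(A) = {γ}, ∂A = ∅.

Closed sets in (X, τ) are complements of opens:
  closed(X, τ) = {∅, {α}, {γ}, {α, β}, {α, γ}, {α, β, γ}}.
int(A) = ⋃ {U ∈ τ : U ⊆ A}. Opens contained in A: ∅, {γ}.
Taking the union of these: int(A) = {γ}.
cl(A) = ⋂ {C closed : A ⊆ C}. Closed sets containing A: {γ}, {α, γ}, {α, β, γ}.
Intersecting these: cl(A) = {γ}.
∂A = cl(A) ∖ int(A) = {γ} ∖ {γ} = ∅.


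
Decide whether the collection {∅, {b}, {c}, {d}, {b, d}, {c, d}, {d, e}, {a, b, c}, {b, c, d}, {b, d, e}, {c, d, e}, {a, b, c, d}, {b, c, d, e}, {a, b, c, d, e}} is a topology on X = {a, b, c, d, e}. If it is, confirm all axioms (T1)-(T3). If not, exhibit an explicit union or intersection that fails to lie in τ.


τ is NOT a topology on X.

Axiom (T1): ∅ ∈ τ? Yes; X ∈ τ? Yes.
Axiom (T2/T3): check pairwise unions and intersections of members of τ.
Counterexample for (T2): {b} ∪ {c} = {b, c} ∉ τ. Therefore τ is NOT a topology.


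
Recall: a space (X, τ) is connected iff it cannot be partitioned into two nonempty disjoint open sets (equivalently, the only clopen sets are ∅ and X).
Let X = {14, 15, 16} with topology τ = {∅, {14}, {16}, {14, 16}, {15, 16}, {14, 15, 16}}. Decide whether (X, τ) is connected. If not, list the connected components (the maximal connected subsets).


(X, τ) is disconnected; components = [{14}, {15, 16}].

Find clopen sets (U ∈ τ with X ∖ U ∈ τ):
  U = ∅, X ∖ U = {14, 15, 16} — both open, so U is clopen.
  U = {14}, X ∖ U = {15, 16} — both open, so U is clopen.
  U = {15, 16}, X ∖ U = {14} — both open, so U is clopen.
  U = {14, 15, 16}, X ∖ U = ∅ — both open, so U is clopen.
Nontrivial clopen(s) exist: e.g. {14}. So (X, τ) is disconnected.
Compute connected components by grouping points that agree on all clopens:
  component: {14}
  component: {15, 16}


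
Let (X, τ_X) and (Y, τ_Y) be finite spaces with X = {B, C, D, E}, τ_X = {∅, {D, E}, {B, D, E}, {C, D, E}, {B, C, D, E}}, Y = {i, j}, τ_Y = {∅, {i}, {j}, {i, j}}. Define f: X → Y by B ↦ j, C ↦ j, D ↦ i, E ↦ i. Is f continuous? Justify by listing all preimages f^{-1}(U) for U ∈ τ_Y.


f is NOT continuous.

Compute f^{-1}(U) for each U ∈ τ_Y:
  U = ∅: f^{-1}(U) = ∅ ∈ τ_X ✓.
  U = {i}: f^{-1}(U) = {D, E} ∈ τ_X ✓.
  U = {j}: f^{-1}(U) = {B, C} ∉ τ_X ✗.
  U = {i, j}: f^{-1}(U) = {B, C, D, E} ∈ τ_X ✓.
Found U = {j} with f^{-1}(U) = {B, C} not in τ_X. Therefore f is NOT continuous.


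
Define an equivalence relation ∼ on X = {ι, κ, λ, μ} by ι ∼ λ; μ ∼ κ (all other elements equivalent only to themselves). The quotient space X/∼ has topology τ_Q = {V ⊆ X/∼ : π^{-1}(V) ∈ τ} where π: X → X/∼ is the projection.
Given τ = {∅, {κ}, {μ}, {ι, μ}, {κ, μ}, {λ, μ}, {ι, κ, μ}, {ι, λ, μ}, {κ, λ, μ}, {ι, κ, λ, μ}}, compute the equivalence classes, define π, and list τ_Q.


X/∼ = {[ι=λ], [κ=μ]}; |τ_Q| = 3.

Equivalence classes: [ι=λ], [κ=μ].
Quotient map π: X → X/∼ sends ι ↦ [ι=λ], κ ↦ [κ=μ], λ ↦ [ι=λ], μ ↦ [κ=μ].
For each subset V ⊆ X/∼, compute π^{-1}(V) ⊆ X and check whether π^{-1}(V) ∈ τ. V is open in τ_Q iff π^{-1}(V) ∈ τ.
  V = {}: π^{-1}(V) = ∅ ∈ τ ✓.
  V = {[ι=λ]}: π^{-1}(V) = {ι, λ} ∉ τ ✗.
  V = {[κ=μ]}: π^{-1}(V) = {κ, μ} ∈ τ ✓.
  V = {[ι=λ], [κ=μ]}: π^{-1}(V) = {ι, κ, λ, μ} ∈ τ ✓.
Open sets in the quotient: τ_Q = {{}, {[κ=μ]}, {[ι=λ], [κ=μ]}} (3 elements).


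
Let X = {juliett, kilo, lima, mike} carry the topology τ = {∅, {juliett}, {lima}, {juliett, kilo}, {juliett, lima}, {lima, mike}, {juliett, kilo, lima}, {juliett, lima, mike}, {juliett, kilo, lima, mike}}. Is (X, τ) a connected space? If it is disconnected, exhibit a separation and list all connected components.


(X, τ) is disconnected; components = [{juliett, kilo}, {lima, mike}].

Find clopen sets (U ∈ τ with X ∖ U ∈ τ):
  U = ∅, X ∖ U = {juliett, kilo, lima, mike} — both open, so U is clopen.
  U = {juliett, kilo}, X ∖ U = {lima, mike} — both open, so U is clopen.
  U = {lima, mike}, X ∖ U = {juliett, kilo} — both open, so U is clopen.
  U = {juliett, kilo, lima, mike}, X ∖ U = ∅ — both open, so U is clopen.
Nontrivial clopen(s) exist: e.g. {lima, mike}. So (X, τ) is disconnected.
Compute connected components by grouping points that agree on all clopens:
  component: {juliett, kilo}
  component: {lima, mike}


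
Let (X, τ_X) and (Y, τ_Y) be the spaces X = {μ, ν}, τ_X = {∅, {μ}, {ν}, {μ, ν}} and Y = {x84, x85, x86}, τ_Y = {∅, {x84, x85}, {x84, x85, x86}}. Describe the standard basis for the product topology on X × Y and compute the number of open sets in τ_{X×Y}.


Basis B = {∅ × ∅, {μ} × {x84, x85}, {ν} × {x84, x85}, {μ} × {x84, x85, x86}, {ν} × {x84, x85, x86}, {μ, ν} × {x84, x85}, {μ, ν} × {x84, x85, x86}}; |τ_{X×Y}| = 9.

Enumerate products U × V with U ∈ τ_X, V ∈ τ_Y (deduplicated):
  ∅ × ∅ = {} (∅)
  {μ} × {x84, x85} = {(μ,x84), (μ,x85)}
  {ν} × {x84, x85} = {(ν,x84), (ν,x85)}
  {μ} × {x84, x85, x86} = {(μ,x84), (μ,x85), (μ,x86)}
  {ν} × {x84, x85, x86} = {(ν,x84), (ν,x85), (ν,x86)}
  {μ, ν} × {x84, x85} = {(μ,x84), (μ,x85), (ν,x84), (ν,x85)}
  {μ, ν} × {x84, x85, x86} = {(μ,x84), (μ,x85), (μ,x86), (ν,x84), (ν,x85), (ν,x86)}
These 7 distinct sets form the basis B.
Close under arbitrary unions to get τ_{X×Y}; counting gives |τ_{X×Y}| = 9.


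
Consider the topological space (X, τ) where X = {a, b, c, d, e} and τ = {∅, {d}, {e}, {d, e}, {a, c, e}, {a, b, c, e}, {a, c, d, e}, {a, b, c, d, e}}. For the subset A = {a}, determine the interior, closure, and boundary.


int(A) = ∅, cl(A) = {a, b, c}, ∂A = {a, b, c}.

Closed sets in (X, τ) are complements of opens:
  closed(X, τ) = {∅, {b}, {d}, {b, d}, {a, b, c}, {a, b, c, d}, {a, b, c, e}, {a, b, c, d, e}}.
int(A) = ⋃ {U ∈ τ : U ⊆ A}. Opens contained in A: ∅.
Taking the union of these: int(A) = ∅.
cl(A) = ⋂ {C closed : A ⊆ C}. Closed sets containing A: {a, b, c}, {a, b, c, d}, {a, b, c, e}, {a, b, c, d, e}.
Intersecting these: cl(A) = {a, b, c}.
∂A = cl(A) ∖ int(A) = {a, b, c} ∖ ∅ = {a, b, c}.


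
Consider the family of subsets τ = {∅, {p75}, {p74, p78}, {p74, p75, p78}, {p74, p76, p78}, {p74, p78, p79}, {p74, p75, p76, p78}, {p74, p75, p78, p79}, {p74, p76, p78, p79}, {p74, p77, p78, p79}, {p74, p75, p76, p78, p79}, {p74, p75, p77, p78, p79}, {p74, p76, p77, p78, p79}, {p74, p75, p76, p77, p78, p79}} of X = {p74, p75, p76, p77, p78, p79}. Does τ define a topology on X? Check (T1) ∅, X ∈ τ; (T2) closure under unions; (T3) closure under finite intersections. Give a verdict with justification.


τ IS a topology on X.

Axiom (T1): ∅ ∈ τ? Yes; X ∈ τ? Yes.
Axiom (T2/T3): check pairwise unions and intersections of members of τ.
All pairwise intersections and unions checked — each lies in τ. Therefore τ satisfies (T1), (T2), (T3): it IS a topology on X.


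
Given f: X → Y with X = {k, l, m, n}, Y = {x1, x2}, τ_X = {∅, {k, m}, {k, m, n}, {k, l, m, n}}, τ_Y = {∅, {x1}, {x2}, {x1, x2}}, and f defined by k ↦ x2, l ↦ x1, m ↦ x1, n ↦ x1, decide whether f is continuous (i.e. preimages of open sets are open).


f is NOT continuous.

Compute f^{-1}(U) for each U ∈ τ_Y:
  U = ∅: f^{-1}(U) = ∅ ∈ τ_X ✓.
  U = {x1}: f^{-1}(U) = {l, m, n} ∉ τ_X ✗.
  U = {x2}: f^{-1}(U) = {k} ∉ τ_X ✗.
  U = {x1, x2}: f^{-1}(U) = {k, l, m, n} ∈ τ_X ✓.
Found U = {x1} with f^{-1}(U) = {l, m, n} not in τ_X. Therefore f is NOT continuous.


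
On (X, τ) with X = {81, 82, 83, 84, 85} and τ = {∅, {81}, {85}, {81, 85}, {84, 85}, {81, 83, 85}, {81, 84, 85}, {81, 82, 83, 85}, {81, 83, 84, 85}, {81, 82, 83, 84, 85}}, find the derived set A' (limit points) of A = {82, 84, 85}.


A' = {82, 83, 84}

For each x ∈ X, list the open sets U ∈ τ with x ∈ U, then check whether U ∩ (A ∖ {x}) ≠ ∅ for every such U.
  x = 81: open {81} ∋ x has {81} ∩ (A ∖ {81}) = ∅, so x is NOT a limit point.
  x = 82: opens ∋ x are {81, 82, 83, 85}, {81, 82, 83, 84, 85}; each meets A ∖ {82}, so x IS a limit point.
  x = 83: opens ∋ x are {81, 83, 85}, {81, 82, 83, 85}, {81, 83, 84, 85}, {81, 82, 83, 84, 85}; each meets A ∖ {83}, so x IS a limit point.
  x = 84: opens ∋ x are {84, 85}, {81, 84, 85}, {81, 83, 84, 85}, {81, 82, 83, 84, 85}; each meets A ∖ {84}, so x IS a limit point.
  x = 85: open {85} ∋ x has {85} ∩ (A ∖ {85}) = ∅, so x is NOT a limit point.
Collecting: A' = {82, 83, 84}.


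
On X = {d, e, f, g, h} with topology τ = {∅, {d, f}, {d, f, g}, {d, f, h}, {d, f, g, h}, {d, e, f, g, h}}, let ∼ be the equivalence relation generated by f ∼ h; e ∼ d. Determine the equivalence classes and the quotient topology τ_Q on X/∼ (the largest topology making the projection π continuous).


X/∼ = {[d=e], [f=h], [g]}; |τ_Q| = 2.

Equivalence classes: [d=e], [f=h], [g].
Quotient map π: X → X/∼ sends d ↦ [d=e], e ↦ [d=e], f ↦ [f=h], g ↦ [g], h ↦ [f=h].
For each subset V ⊆ X/∼, compute π^{-1}(V) ⊆ X and check whether π^{-1}(V) ∈ τ. V is open in τ_Q iff π^{-1}(V) ∈ τ.
  V = {}: π^{-1}(V) = ∅ ∈ τ ✓.
  V = {[d=e]}: π^{-1}(V) = {d, e} ∉ τ ✗.
  V = {[f=h]}: π^{-1}(V) = {f, h} ∉ τ ✗.
  V = {[d=e], [f=h]}: π^{-1}(V) = {d, e, f, h} ∉ τ ✗.
  V = {[g]}: π^{-1}(V) = {g} ∉ τ ✗.
  V = {[d=e], [g]}: π^{-1}(V) = {d, e, g} ∉ τ ✗.
  V = {[f=h], [g]}: π^{-1}(V) = {f, g, h} ∉ τ ✗.
  V = {[d=e], [f=h], [g]}: π^{-1}(V) = {d, e, f, g, h} ∈ τ ✓.
Open sets in the quotient: τ_Q = {{}, {[d=e], [f=h], [g]}} (2 elements).


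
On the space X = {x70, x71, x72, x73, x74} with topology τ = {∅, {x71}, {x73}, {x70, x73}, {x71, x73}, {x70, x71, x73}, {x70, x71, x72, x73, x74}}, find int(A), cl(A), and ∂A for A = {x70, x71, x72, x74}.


int(A) = {x71}, cl(A) = {x70, x71, x72, x74}, ∂A = {x70, x72, x74}.

Closed sets in (X, τ) are complements of opens:
  closed(X, τ) = {∅, {x72, x74}, {x70, x72, x74}, {x71, x72, x74}, {x70, x71, x72, x74}, {x70, x72, x73, x74}, {x70, x71, x72, x73, x74}}.
int(A) = ⋃ {U ∈ τ : U ⊆ A}. Opens contained in A: ∅, {x71}.
Taking the union of these: int(A) = {x71}.
cl(A) = ⋂ {C closed : A ⊆ C}. Closed sets containing A: {x70, x71, x72, x74}, {x70, x71, x72, x73, x74}.
Intersecting these: cl(A) = {x70, x71, x72, x74}.
∂A = cl(A) ∖ int(A) = {x70, x71, x72, x74} ∖ {x71} = {x70, x72, x74}.


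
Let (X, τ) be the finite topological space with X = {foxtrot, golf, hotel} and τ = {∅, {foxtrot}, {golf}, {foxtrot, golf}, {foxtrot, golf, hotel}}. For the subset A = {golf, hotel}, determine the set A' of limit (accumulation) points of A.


A' = {hotel}

For each x ∈ X, list the open sets U ∈ τ with x ∈ U, then check whether U ∩ (A ∖ {x}) ≠ ∅ for every such U.
  x = foxtrot: open {foxtrot} ∋ x has {foxtrot} ∩ (A ∖ {foxtrot}) = ∅, so x is NOT a limit point.
  x = golf: open {golf} ∋ x has {golf} ∩ (A ∖ {golf}) = ∅, so x is NOT a limit point.
  x = hotel: opens ∋ x are {foxtrot, golf, hotel}; each meets A ∖ {hotel}, so x IS a limit point.
Collecting: A' = {hotel}.


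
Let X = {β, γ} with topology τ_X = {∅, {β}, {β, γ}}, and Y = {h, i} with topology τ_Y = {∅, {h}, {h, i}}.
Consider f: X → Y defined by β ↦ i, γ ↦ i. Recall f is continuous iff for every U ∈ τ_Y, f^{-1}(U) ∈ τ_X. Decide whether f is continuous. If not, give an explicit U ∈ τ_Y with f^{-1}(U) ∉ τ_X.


f IS continuous.

Compute f^{-1}(U) for each U ∈ τ_Y:
  U = ∅: f^{-1}(U) = ∅ ∈ τ_X ✓.
  U = {h}: f^{-1}(U) = ∅ ∈ τ_X ✓.
  U = {h, i}: f^{-1}(U) = {β, γ} ∈ τ_X ✓.
Every preimage lies in τ_X, so f IS continuous.


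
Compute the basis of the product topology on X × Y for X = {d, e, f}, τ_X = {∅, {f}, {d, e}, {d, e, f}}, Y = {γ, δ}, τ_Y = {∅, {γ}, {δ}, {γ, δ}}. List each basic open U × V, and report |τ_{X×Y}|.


Basis B = {∅ × ∅, {f} × {γ}, {f} × {δ}, {d, e} × {γ}, {d, e} × {δ}, {f} × {γ, δ}, {d, e, f} × {γ}, {d, e, f} × {δ}, {d, e} × {γ, δ}, {d, e, f} × {γ, δ}}; |τ_{X×Y}| = 16.

Enumerate products U × V with U ∈ τ_X, V ∈ τ_Y (deduplicated):
  ∅ × ∅ = {} (∅)
  {f} × {γ} = {(f,γ)}
  {f} × {δ} = {(f,δ)}
  {d, e} × {γ} = {(d,γ), (e,γ)}
  {d, e} × {δ} = {(d,δ), (e,δ)}
  {f} × {γ, δ} = {(f,γ), (f,δ)}
  {d, e, f} × {γ} = {(d,γ), (e,γ), (f,γ)}
  {d, e, f} × {δ} = {(d,δ), (e,δ), (f,δ)}
  {d, e} × {γ, δ} = {(d,γ), (d,δ), (e,γ), (e,δ)}
  {d, e, f} × {γ, δ} = {(d,γ), (d,δ), (e,γ), (e,δ), (f,γ), (f,δ)}
These 10 distinct sets form the basis B.
Close under arbitrary unions to get τ_{X×Y}; counting gives |τ_{X×Y}| = 16.


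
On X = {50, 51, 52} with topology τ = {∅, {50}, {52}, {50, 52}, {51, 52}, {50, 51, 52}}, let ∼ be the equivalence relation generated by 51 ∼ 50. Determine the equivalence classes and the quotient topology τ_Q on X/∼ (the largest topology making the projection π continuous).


X/∼ = {[50=51], [52]}; |τ_Q| = 3.

Equivalence classes: [50=51], [52].
Quotient map π: X → X/∼ sends 50 ↦ [50=51], 51 ↦ [50=51], 52 ↦ [52].
For each subset V ⊆ X/∼, compute π^{-1}(V) ⊆ X and check whether π^{-1}(V) ∈ τ. V is open in τ_Q iff π^{-1}(V) ∈ τ.
  V = {}: π^{-1}(V) = ∅ ∈ τ ✓.
  V = {[50=51]}: π^{-1}(V) = {50, 51} ∉ τ ✗.
  V = {[52]}: π^{-1}(V) = {52} ∈ τ ✓.
  V = {[50=51], [52]}: π^{-1}(V) = {50, 51, 52} ∈ τ ✓.
Open sets in the quotient: τ_Q = {{}, {[52]}, {[50=51], [52]}} (3 elements).


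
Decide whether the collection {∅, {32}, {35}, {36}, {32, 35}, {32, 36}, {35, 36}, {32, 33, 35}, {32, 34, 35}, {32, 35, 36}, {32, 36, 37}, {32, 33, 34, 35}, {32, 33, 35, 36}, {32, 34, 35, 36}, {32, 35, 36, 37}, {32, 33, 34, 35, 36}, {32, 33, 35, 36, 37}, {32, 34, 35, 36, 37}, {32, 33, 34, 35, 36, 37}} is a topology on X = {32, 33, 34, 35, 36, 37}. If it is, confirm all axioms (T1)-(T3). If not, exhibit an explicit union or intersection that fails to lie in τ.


τ IS a topology on X.

Axiom (T1): ∅ ∈ τ? Yes; X ∈ τ? Yes.
Axiom (T2/T3): check pairwise unions and intersections of members of τ.
All pairwise intersections and unions checked — each lies in τ. Therefore τ satisfies (T1), (T2), (T3): it IS a topology on X.


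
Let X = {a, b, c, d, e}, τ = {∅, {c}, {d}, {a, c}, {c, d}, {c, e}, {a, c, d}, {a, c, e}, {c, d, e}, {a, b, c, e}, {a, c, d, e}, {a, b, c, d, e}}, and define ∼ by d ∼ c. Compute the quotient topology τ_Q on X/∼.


X/∼ = {[a], [b], [c=d], [e]}; |τ_Q| = 6.

Equivalence classes: [a], [b], [c=d], [e].
Quotient map π: X → X/∼ sends a ↦ [a], b ↦ [b], c ↦ [c=d], d ↦ [c=d], e ↦ [e].
For each subset V ⊆ X/∼, compute π^{-1}(V) ⊆ X and check whether π^{-1}(V) ∈ τ. V is open in τ_Q iff π^{-1}(V) ∈ τ.
  V = {}: π^{-1}(V) = ∅ ∈ τ ✓.
  V = {[a]}: π^{-1}(V) = {a} ∉ τ ✗.
  V = {[b]}: π^{-1}(V) = {b} ∉ τ ✗.
  V = {[a], [b]}: π^{-1}(V) = {a, b} ∉ τ ✗.
  V = {[c=d]}: π^{-1}(V) = {c, d} ∈ τ ✓.
  V = {[a], [c=d]}: π^{-1}(V) = {a, c, d} ∈ τ ✓.
  V = {[b], [c=d]}: π^{-1}(V) = {b, c, d} ∉ τ ✗.
  V = {[a], [b], [c=d]}: π^{-1}(V) = {a, b, c, d} ∉ τ ✗.
  V = {[e]}: π^{-1}(V) = {e} ∉ τ ✗.
  V = {[a], [e]}: π^{-1}(V) = {a, e} ∉ τ ✗.
  V = {[b], [e]}: π^{-1}(V) = {b, e} ∉ τ ✗.
  V = {[a], [b], [e]}: π^{-1}(V) = {a, b, e} ∉ τ ✗.
  V = {[c=d], [e]}: π^{-1}(V) = {c, d, e} ∈ τ ✓.
  V = {[a], [c=d], [e]}: π^{-1}(V) = {a, c, d, e} ∈ τ ✓.
  V = {[b], [c=d], [e]}: π^{-1}(V) = {b, c, d, e} ∉ τ ✗.
  V = {[a], [b], [c=d], [e]}: π^{-1}(V) = {a, b, c, d, e} ∈ τ ✓.
Open sets in the quotient: τ_Q = {{}, {[c=d]}, {[a], [c=d]}, {[c=d], [e]}, {[a], [c=d], [e]}, {[a], [b], [c=d], [e]}} (6 elements).
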